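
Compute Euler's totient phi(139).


phi(n) counts integers in [1, n] coprime to n. Using the multiplicative formula phi(n) = n * prod_{p | n} (1 - 1/p):
139 = 139, so
phi(139) = 139 * (1 - 1/139) = 138.

138


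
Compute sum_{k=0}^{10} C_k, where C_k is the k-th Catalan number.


C_0 through C_10: 1, 1, 2, 5, 14, 42, 132, 429, 1430, 4862, 16796
Sum = 1 + 1 + 2 + 5 + 14 + 42 + 132 + 429 + 1430 + 4862 + 16796
= 23714

23714


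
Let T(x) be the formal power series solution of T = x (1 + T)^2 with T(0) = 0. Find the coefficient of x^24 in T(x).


Apply the Lagrange inversion formula: if T = x * phi(T) with phi(t) = (1 + t)^2, then [x^n] T = (1/n) [t^(n-1)] phi(t)^n = (1/n) [t^(n-1)] (1 + t)^(2n) = (1/n) C(2n, n-1).
Using the identity C(2n, n-1) = C(2n, n) * n / (n+1), the unscaled factor equals C(2n, n) / (n+1) = C_n, the n-th Catalan number.
For n = 24: C_24 = C(48, 24) / 25 = 32247603683100/25 = 1289904147324 = 1289904147324.

1289904147324


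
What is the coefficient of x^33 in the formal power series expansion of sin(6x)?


The Maclaurin series is sin(t) = sum_{k>=0} (-1)^k t^(2k+1) / (2k+1)!, so substituting t = 6x, only odd powers of x are nonzero, with coefficient of x^(2k+1) equal to (-1)^k 6^(2k+1) / (2k+1)!.
Write 33 = 2*16 + 1, giving the coefficient (-1)^16 * 6^33 / 33! = 47751966659678405306351616/8683317618811886495518194401280000000 = 1549681956/281797412198567890625.

1549681956/281797412198567890625


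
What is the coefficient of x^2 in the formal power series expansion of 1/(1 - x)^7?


The negative binomial / multiset identity is
1/(1 - x)^r = sum_{k>=0} C(k + r - 1, r - 1) x^k.
Here r = 7 and k = 2, so the coefficient is
C(2 + 6, 6) = C(8, 6)
= 28

28


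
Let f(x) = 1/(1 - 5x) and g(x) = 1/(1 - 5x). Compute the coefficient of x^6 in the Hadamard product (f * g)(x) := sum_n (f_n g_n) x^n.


f has coefficients f_k = 5^k and g has coefficients g_k = 5^k, so the Hadamard product has coefficient (f*g)_k = 5^k * 5^k = 25^k.
For k = 6: 25^6 = 244140625.

244140625


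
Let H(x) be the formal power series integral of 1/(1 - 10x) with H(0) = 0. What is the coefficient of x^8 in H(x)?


1/(1 - 10x) = sum_{k>=0} 10^k x^k. Integrating termwise with H(0) = 0:
H(x) = sum_{k>=0} 10^k x^(k+1) / (k+1) = sum_{m>=1} 10^(m-1) x^m / m.
For m = 8: 10^7/8 = 10000000/8 = 1250000.

1250000


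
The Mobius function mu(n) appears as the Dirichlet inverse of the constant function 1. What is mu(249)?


249 = 3 * 83 (all distinct primes).
mu(249) = (-1)^2 = 1

1


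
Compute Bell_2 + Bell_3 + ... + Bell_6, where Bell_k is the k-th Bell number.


Recall Bell_k counts set partitions of a k-set (with Bell_0 = 1 by convention).
Bell_2 through Bell_6: 2, 5, 15, 52, 203
Sum = 2 + 5 + 15 + 52 + 203 = 277.

277


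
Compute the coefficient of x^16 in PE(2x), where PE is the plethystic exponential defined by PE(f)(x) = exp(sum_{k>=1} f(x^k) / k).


With f(x) = 2x, the exponent is sum_{k>=1} 2 x^k / k = 2 * (-ln(1 - x)). Exponentiating:
PE(2x) = exp(-2 ln(1 - x)) = 1/(1 - x)^2.
By the negative binomial expansion, [x^n] 1/(1 - x)^2 = C(n + 1, 1).
For n = 16: C(17, 1) = 17.

17


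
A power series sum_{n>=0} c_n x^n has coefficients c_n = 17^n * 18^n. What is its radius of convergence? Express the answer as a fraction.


By the root test (Cauchy-Hadamard), the radius is R = 1 / limsup_n |c_n|^(1/n).
Here |c_n|^(1/n) = (17^n * 18^n)^(1/n) = 17 * 18 = 306 for all n.
So R = 1/306 = 1/306.

1/306


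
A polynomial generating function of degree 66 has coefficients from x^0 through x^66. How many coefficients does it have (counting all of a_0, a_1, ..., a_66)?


A polynomial of degree 66 takes the form a_0 + a_1 x + ... + a_66 x^66.
The number of coefficients is 66 + 1 = 67.

67


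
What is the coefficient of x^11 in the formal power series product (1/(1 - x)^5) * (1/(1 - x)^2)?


Combine the factors: (1/(1 - x)^5) * (1/(1 - x)^2) = 1/(1 - x)^7.
Then use 1/(1 - x)^r = sum_{k>=0} C(k + r - 1, r - 1) x^k with r = 7 and k = 11:
C(17, 6) = 12376.

12376


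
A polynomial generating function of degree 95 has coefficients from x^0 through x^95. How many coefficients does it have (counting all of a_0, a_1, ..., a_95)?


A polynomial of degree 95 takes the form a_0 + a_1 x + ... + a_95 x^95.
The number of coefficients is 95 + 1 = 96.

96


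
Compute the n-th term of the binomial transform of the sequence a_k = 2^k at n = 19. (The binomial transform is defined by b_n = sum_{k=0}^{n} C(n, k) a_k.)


With a_k = 2^k, b_n = sum_{k=0}^{n} C(n, k) 2^k = (1 + 2)^n by the binomial theorem.
For n = 19: (1 + 2)^19 = 3^19 = 1162261467.

1162261467


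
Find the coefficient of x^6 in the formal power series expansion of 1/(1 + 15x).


Write 1/(1 + c x) = 1/(1 - (-c) x) and apply the geometric-series identity
1/(1 - y) = sum_{k>=0} y^k to get 1/(1 + c x) = sum_{k>=0} (-c)^k x^k.
So the coefficient of x^k is (-c)^k = (-1)^k * c^k.
Here c = 15 and k = 6:
(-15)^6 = 1 * 11390625 = 11390625

11390625


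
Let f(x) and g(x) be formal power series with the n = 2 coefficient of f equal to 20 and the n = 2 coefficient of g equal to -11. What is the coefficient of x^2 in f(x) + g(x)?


Addition of formal power series is termwise.
The coefficient of x^2 in f + g = 20 + -11
= 9

9


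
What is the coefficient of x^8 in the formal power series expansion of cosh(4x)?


The Maclaurin series is cosh(t) = sum_{m>=0} t^(2m) / (2m)!, so substituting t = 4x, only even powers of x are nonzero, with coefficient of x^(2m) equal to 4^(2m) / (2m)!.
For x^8 the coefficient is 4^8/8! = 65536/40320 = 512/315.

512/315


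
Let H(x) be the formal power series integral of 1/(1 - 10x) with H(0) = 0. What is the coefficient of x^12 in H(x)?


1/(1 - 10x) = sum_{k>=0} 10^k x^k. Integrating termwise with H(0) = 0:
H(x) = sum_{k>=0} 10^k x^(k+1) / (k+1) = sum_{m>=1} 10^(m-1) x^m / m.
For m = 12: 10^11/12 = 100000000000/12 = 25000000000/3.

25000000000/3


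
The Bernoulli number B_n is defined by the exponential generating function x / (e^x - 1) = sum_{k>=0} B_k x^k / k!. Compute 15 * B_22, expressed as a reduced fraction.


Bernoulli numbers can also be computed recursively via B_0 = 1 and sum_{j=0}^{m} C(m+1, j) B_j = 0 for m >= 1. Odd-index Bernoulli numbers vanish for k >= 3.
Computing B_22 = 854513/138, so 15 * B_22 = 15 * 854513/138 = 4272565/46.

4272565/46


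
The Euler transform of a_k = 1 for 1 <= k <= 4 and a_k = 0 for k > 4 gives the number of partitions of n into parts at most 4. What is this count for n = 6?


Partitions of 6 into parts at most 4:
Using generating function (1-x)^(-1)(1-x^2)^(-1)...(1-x^4)^(-1),
the coefficient of x^6 = 9

9


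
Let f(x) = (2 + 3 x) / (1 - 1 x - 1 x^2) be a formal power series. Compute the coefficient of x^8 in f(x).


Write f(x) = sum_{k>=0} a_k x^k. Multiplying both sides by 1 - 1 x - 1 x^2 gives
(1 - 1 x - 1 x^2) sum_{k>=0} a_k x^k = 2 + 3 x.
Matching coefficients:
 x^0: a_0 = 2
 x^1: a_1 - 1 a_0 = 3  =>  a_1 = 1*2 + 3 = 5
 x^k (k >= 2): a_k = 1 a_{k-1} + 1 a_{k-2}.
Iterating: a_2 = 7, a_3 = 12, a_4 = 19, a_5 = 31, a_6 = 50, a_7 = 81, a_8 = 131.
So the coefficient of x^8 is 131.

131


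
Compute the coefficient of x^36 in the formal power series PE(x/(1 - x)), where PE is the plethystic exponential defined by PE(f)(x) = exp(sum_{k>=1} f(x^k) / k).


For f(x) = x/(1 - x) we have
sum_{k>=1} f(x^k) / k = sum_{k>=1} (1/k) * x^k / (1 - x^k) = sum_{k, m >= 1} x^(k m) / k,
which after exponentiating simplifies to
PE(x/(1 - x)) = prod_{k>=1} 1 / (1 - x^k).
This is the generating function for the partition function p(n), so the coefficient of x^36 is p(36).
Computing p(36) by dynamic programming over parts 1, 2, ..., 36: p(36) = 17977.

17977


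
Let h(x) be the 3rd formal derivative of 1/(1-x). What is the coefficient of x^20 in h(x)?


Differentiating 3 times: d^3/dx^3 [1/(1-x)] = 3!/(1-x)^4.
The expansion 1/(1-x)^4 = sum_{k>=0} C(k+3, 3) x^k, so the coefficient of x^n in 3!/(1-x)^4 is 3! * C(n+3, 3).
For n = 20: 6 * C(23, 3) = 6 * 1771 = 10626

10626


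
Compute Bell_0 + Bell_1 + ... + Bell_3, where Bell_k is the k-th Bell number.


Recall Bell_k counts set partitions of a k-set (with Bell_0 = 1 by convention).
Bell_0 through Bell_3: 1, 1, 2, 5
Sum = 1 + 1 + 2 + 5 = 9.

9


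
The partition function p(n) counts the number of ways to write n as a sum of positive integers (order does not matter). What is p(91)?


Using the generating function prod_{k>=1} 1/(1-x^k), we compute p(91).
By dynamic programming over parts 1 through 91:
p(91) = 64112359

64112359


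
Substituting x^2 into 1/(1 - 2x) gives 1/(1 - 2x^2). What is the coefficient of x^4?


The coefficient of x^(2m) in 1/(1 - 2x^2) is 2^m.
With n = 4 = 2*2, the coefficient is 2^2 = 4.

4


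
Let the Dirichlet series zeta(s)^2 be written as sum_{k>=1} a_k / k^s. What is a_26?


The Dirichlet convolution of the constant function 1 with itself gives (1 * 1)(k) = sum_{d | k} 1 = d(k), the number of positive divisors of k.
Since zeta(s) = sum_{k>=1} 1/k^s, we have zeta(s)^2 = sum_{k>=1} d(k)/k^s, so a_k = d(k).
For k = 26: the divisors are 1, 2, 13, 26.
Count = 4.

4


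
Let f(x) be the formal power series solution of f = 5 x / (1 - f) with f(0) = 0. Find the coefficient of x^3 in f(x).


Apply Lagrange inversion: f = 5 x * phi(f) with phi(t) = 1/(1 - t), so
[x^n] f = 5^n * (1/n) [t^(n-1)] phi(t)^n = 5^n * (1/n) [t^(n-1)] (1 - t)^(-n) = 5^n * (1/n) C(2n - 2, n - 1) = 5^n * C_{n-1}.
For n = 3: C_2 = C(4, 2) / 3 = 6/3 = 2.
With the 5^3 = 125 factor, the coefficient is 125 * 2 = 250.

250


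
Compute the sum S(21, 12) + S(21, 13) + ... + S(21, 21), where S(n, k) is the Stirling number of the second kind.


By definition, S(n, k) counts partitions of an n-set into exactly k nonempty blocks.
Computing row n = 21 for k = 12..21:
S(21, k): 6833042030178, 1204909218331, 149304004500, 13087462580, 809944464, 34952799, 1023435, 19285, 210, 1
Sum = 8201188655783.

8201188655783


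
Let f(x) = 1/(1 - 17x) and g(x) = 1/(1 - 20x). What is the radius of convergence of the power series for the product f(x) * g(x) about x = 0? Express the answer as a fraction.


The radius of 1/(1 - 17x) is 1/17 (nearest singularity at x = 1/17), and the radius of 1/(1 - 20x) is 1/20.
The product f(x)*g(x) = 1/((1 - 17x)(1 - 20x)) has singularities at both 1/17 and 1/20, so its radius of convergence is the distance to the nearest one:
min(1/17, 1/20) = 1/20.

1/20


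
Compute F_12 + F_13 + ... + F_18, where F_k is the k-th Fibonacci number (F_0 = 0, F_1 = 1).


Use the identity sum_{k=0}^{N} F_k = F_{N+2} - 1 (which follows from F_{k+2} - F_{k+1} = F_k). Then
sum_{k=12}^{18} F_k = (F_{20} - 1) - (F_{13} - 1) = F_{20} - F_{13}.
Computing: F_{20} = 6765, F_{13} = 233, so
Sum = 6765 - 233 = 6532.

6532


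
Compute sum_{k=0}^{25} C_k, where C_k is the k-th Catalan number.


C_0 through C_25: 1, 1, 2, 5, 14, 42, 132, 429, 1430, 4862, 16796, 58786, 208012, 742900, 2674440, 9694845, 35357670, 129644790, 477638700, 1767263190, 6564120420, 24466267020, 91482563640, 343059613650, 1289904147324, 4861946401452
Sum = 1 + 1 + 2 + 5 + 14 + 42 + 132 + 429 + 1430 + 4862 + 16796 + 58786 + 208012 + 742900 + 2674440 + 9694845 + 35357670 + 129644790 + 477638700 + 1767263190 + 6564120420 + 24466267020 + 91482563640 + 343059613650 + 1289904147324 + 4861946401452
= 6619846420553

6619846420553


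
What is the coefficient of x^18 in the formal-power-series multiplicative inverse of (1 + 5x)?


The inverse is 1/(1 + 5x). Apply the geometric identity 1/(1 - y) = sum_{k>=0} y^k with y = -5x:
1/(1 + 5x) = sum_{k>=0} (-5)^k x^k.
So the coefficient of x^18 is (-5)^18 = 3814697265625.

3814697265625


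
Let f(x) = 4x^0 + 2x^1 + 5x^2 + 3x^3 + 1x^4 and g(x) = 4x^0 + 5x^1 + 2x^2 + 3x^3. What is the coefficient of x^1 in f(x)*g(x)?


Cauchy product at x^1:
4*5 + 2*4
= 28

28


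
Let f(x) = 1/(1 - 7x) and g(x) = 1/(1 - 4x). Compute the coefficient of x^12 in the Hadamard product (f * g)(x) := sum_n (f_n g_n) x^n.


f has coefficients f_k = 7^k and g has coefficients g_k = 4^k, so the Hadamard product has coefficient (f*g)_k = 7^k * 4^k = 28^k.
For k = 12: 28^12 = 232218265089212416.

232218265089212416


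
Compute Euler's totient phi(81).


phi(n) counts integers in [1, n] coprime to n. Using the multiplicative formula phi(n) = n * prod_{p | n} (1 - 1/p):
81 = 3^4, so
phi(81) = 81 * (1 - 1/3) = 54.

54


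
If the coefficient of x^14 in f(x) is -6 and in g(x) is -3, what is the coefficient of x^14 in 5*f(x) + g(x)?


Scalar multiplication scales coefficients: 5 * -6 = -30.
Then add the g coefficient: -30 + -3
= -33

-33


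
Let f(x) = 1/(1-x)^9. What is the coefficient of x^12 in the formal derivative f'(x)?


Differentiate: d/dx [ 1/(1-x)^r ] = r / (1-x)^(r+1).
Here r = 9, so f'(x) = 9 / (1-x)^10.
The expansion of 1/(1-x)^(r+1) has coefficient of x^n equal to C(n+r, r).
So the coefficient of x^12 in f'(x) is
9 * C(21, 9) = 9 * 293930 = 2645370

2645370


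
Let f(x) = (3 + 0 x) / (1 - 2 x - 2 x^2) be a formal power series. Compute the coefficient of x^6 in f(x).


Write f(x) = sum_{k>=0} a_k x^k. Multiplying both sides by 1 - 2 x - 2 x^2 gives
(1 - 2 x - 2 x^2) sum_{k>=0} a_k x^k = 3 + 0 x.
Matching coefficients:
 x^0: a_0 = 3
 x^1: a_1 - 2 a_0 = 0  =>  a_1 = 2*3 + 0 = 6
 x^k (k >= 2): a_k = 2 a_{k-1} + 2 a_{k-2}.
Iterating: a_2 = 18, a_3 = 48, a_4 = 132, a_5 = 360, a_6 = 984.
So the coefficient of x^6 is 984.

984


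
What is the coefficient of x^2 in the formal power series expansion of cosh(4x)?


The Maclaurin series is cosh(t) = sum_{m>=0} t^(2m) / (2m)!, so substituting t = 4x, only even powers of x are nonzero, with coefficient of x^(2m) equal to 4^(2m) / (2m)!.
For x^2 the coefficient is 4^2/2! = 16/2 = 8.

8


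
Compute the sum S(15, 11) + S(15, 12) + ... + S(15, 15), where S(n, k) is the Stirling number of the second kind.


By definition, S(n, k) counts partitions of an n-set into exactly k nonempty blocks.
Computing row n = 15 for k = 11..15:
S(15, k): 1479478, 106470, 4550, 105, 1
Sum = 1590604.

1590604


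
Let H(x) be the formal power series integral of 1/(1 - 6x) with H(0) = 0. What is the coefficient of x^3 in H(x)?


1/(1 - 6x) = sum_{k>=0} 6^k x^k. Integrating termwise with H(0) = 0:
H(x) = sum_{k>=0} 6^k x^(k+1) / (k+1) = sum_{m>=1} 6^(m-1) x^m / m.
For m = 3: 6^2/3 = 36/3 = 12.

12


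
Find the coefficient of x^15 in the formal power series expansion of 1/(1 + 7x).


Write 1/(1 + c x) = 1/(1 - (-c) x) and apply the geometric-series identity
1/(1 - y) = sum_{k>=0} y^k to get 1/(1 + c x) = sum_{k>=0} (-c)^k x^k.
So the coefficient of x^k is (-c)^k = (-1)^k * c^k.
Here c = 7 and k = 15:
(-7)^15 = -1 * 4747561509943 = -4747561509943

-4747561509943


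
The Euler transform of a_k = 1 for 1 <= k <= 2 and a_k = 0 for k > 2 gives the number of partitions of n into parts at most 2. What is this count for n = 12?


Partitions of 12 into parts at most 2:
Using generating function (1-x)^(-1)(1-x^2)^(-1),
the coefficient of x^12 = 7

7


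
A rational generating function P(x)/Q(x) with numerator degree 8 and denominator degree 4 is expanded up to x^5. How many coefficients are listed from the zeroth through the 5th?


Expanding up to x^5 gives the coefficients for x^0, x^1, ..., x^5.
That is 5 + 1 = 6 coefficients in total.

6


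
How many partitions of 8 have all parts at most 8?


Using the generating function (1-x)^(-1)(1-x^2)^(-1)...(1-x^8)^(-1),
the coefficient of x^8 counts these restricted partitions.
Result = 22

22


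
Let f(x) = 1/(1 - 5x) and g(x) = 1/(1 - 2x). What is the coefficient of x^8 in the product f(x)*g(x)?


The coefficient of x^n in f*g is the Cauchy product: sum_{k=0}^{n} a^k * b^(n-k).
With a=5, b=2, n=8:
sum_{k=0}^{8} 5^k * 2^(8-k)
= 650871

650871


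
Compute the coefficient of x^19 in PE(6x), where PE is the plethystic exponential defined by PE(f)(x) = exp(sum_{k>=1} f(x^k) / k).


With f(x) = 6x, the exponent is sum_{k>=1} 6 x^k / k = 6 * (-ln(1 - x)). Exponentiating:
PE(6x) = exp(-6 ln(1 - x)) = 1/(1 - x)^6.
By the negative binomial expansion, [x^n] 1/(1 - x)^6 = C(n + 5, 5).
For n = 19: C(24, 5) = 42504.

42504


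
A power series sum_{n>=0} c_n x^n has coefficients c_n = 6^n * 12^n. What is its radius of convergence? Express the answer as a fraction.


By the root test (Cauchy-Hadamard), the radius is R = 1 / limsup_n |c_n|^(1/n).
Here |c_n|^(1/n) = (6^n * 12^n)^(1/n) = 6 * 12 = 72 for all n.
So R = 1/72 = 1/72.

1/72


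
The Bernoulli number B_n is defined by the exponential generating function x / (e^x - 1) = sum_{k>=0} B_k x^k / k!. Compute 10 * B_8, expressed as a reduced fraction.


Bernoulli numbers can also be computed recursively via B_0 = 1 and sum_{j=0}^{m} C(m+1, j) B_j = 0 for m >= 1. Odd-index Bernoulli numbers vanish for k >= 3.
Computing B_8 = -1/30, so 10 * B_8 = 10 * -1/30 = -1/3.

-1/3


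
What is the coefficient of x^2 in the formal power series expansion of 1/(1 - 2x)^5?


The general identity 1/(1 - c x)^r = sum_{k>=0} c^k C(k + r - 1, r - 1) x^k follows by substituting y = c x into 1/(1 - y)^r = sum_{k>=0} C(k + r - 1, r - 1) y^k.
For c = 2, r = 5, k = 2:
2^2 * C(6, 4) = 4 * 15 = 60.

60


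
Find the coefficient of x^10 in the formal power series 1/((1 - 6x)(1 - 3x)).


By partial fractions or Cauchy convolution:
The coefficient equals sum_{k=0}^{10} 6^k * 3^(10-k).
= 120873303

120873303


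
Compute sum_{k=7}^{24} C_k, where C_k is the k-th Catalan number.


C_7 through C_24: 429, 1430, 4862, 16796, 58786, 208012, 742900, 2674440, 9694845, 35357670, 129644790, 477638700, 1767263190, 6564120420, 24466267020, 91482563640, 343059613650, 1289904147324
Sum = 429 + 1430 + 4862 + 16796 + 58786 + 208012 + 742900 + 2674440 + 9694845 + 35357670 + 129644790 + 477638700 + 1767263190 + 6564120420 + 24466267020 + 91482563640 + 343059613650 + 1289904147324
= 1757900018904

1757900018904


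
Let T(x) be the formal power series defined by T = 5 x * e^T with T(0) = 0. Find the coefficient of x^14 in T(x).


Apply the Lagrange inversion formula: if T = 5 x * phi(T) with phi(t) = e^t, then
[x^n] T = 5^n * (1/n) [t^(n-1)] phi(t)^n = 5^n * (1/n) [t^(n-1)] e^(n t) = 5^n * (1/n) * n^(n-1) / (n-1)! = 5^n * n^(n-1) / n!.
When c = 1 this is the Cayley count of rooted labeled trees on n vertices, divided by n!.
For n = 14: 5^14 * 14^13 / 14! = 6103515625 * 793714773254144/87178291200 = 1930983147460937500/34749.

1930983147460937500/34749


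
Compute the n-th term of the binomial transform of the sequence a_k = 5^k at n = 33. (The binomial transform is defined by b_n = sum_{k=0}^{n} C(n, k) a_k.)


With a_k = 5^k, b_n = sum_{k=0}^{n} C(n, k) 5^k = (1 + 5)^n by the binomial theorem.
For n = 33: (1 + 5)^33 = 6^33 = 47751966659678405306351616.

47751966659678405306351616


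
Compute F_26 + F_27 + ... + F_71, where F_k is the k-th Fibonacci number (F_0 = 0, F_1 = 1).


Use the identity sum_{k=0}^{N} F_k = F_{N+2} - 1 (which follows from F_{k+2} - F_{k+1} = F_k). Then
sum_{k=26}^{71} F_k = (F_{73} - 1) - (F_{27} - 1) = F_{73} - F_{27}.
Computing: F_{73} = 806515533049393, F_{27} = 196418, so
Sum = 806515533049393 - 196418 = 806515532852975.

806515532852975


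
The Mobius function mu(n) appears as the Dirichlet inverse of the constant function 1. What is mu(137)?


137 = 137 (all distinct primes).
mu(137) = (-1)^1 = -1

-1


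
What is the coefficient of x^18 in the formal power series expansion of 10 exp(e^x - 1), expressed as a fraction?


exp(e^x - 1) is the exponential generating function for the Bell numbers Bell_k: exp(e^x - 1) = sum_{k>=0} Bell_k x^k / k!.
So the coefficient of x^18 in 10 exp(e^x - 1) is 10 Bell_18 / 18!.
Computing: Bell_18 = 682076806159 and 18! = 6402373705728000, giving
10 * 682076806159/6402373705728000 = 97439543737/91462481510400.

97439543737/91462481510400


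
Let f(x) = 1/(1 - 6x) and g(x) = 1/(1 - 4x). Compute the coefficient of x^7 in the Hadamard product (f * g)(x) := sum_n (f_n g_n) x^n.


f has coefficients f_k = 6^k and g has coefficients g_k = 4^k, so the Hadamard product has coefficient (f*g)_k = 6^k * 4^k = 24^k.
For k = 7: 24^7 = 4586471424.

4586471424


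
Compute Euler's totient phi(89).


phi(n) counts integers in [1, n] coprime to n. Using the multiplicative formula phi(n) = n * prod_{p | n} (1 - 1/p):
89 = 89, so
phi(89) = 89 * (1 - 1/89) = 88.

88


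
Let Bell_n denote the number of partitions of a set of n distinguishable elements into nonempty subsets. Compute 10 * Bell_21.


Bell_21 can be computed from the Bell triangle or from Dobinski's identity Bell_n = (1/e) * sum_{k>=0} k^n / k!.
Computing Bell_21 = 474869816156751.
Then 10 * 474869816156751 = 4748698161567510.

4748698161567510


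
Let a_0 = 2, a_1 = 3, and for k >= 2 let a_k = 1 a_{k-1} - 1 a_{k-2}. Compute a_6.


Iterating the recurrence forward:
a_0 = 2
a_1 = 3
a_2 = 1*3 - 1*2 = 1
a_3 = 1*1 - 1*3 = -2
a_4 = 1*-2 - 1*1 = -3
a_5 = 1*-3 - 1*-2 = -1
a_6 = 1*-1 - 1*-3 = 2
So a_6 = 2.

2


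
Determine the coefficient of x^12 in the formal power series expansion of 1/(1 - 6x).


The geometric series identity gives 1/(1 - c x) = sum_{k>=0} c^k x^k, so the coefficient of x^k is c^k.
Here c = 6 and k = 12.
Computing: 6^12 = 2176782336

2176782336


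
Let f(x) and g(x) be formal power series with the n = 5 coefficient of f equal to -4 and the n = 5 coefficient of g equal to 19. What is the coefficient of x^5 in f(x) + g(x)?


Addition of formal power series is termwise.
The coefficient of x^5 in f + g = -4 + 19
= 15

15


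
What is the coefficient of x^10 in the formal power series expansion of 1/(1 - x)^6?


The expansion 1/(1 - x)^r = sum_{k>=0} C(k + r - 1, r - 1) x^k follows from the multiset / negative-binomial theorem (or from repeated differentiation of the geometric series).
For r = 6 and k = 10:
C(15, 5) = 1307674368000 / (120 * 3628800) = 3003.

3003


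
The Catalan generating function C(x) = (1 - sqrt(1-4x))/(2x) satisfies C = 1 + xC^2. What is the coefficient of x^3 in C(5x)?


Substituting x -> 5x scales the n-th coefficient by 5^n, so [x^3] C(5x) = 5^3 * C_3.
C_3 = C(2*3, 3)/(4) = 20/4 = 5.
So 5^3 * 5 = 125 * 5 = 625.

625


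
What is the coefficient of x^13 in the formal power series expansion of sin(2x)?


The Maclaurin series is sin(t) = sum_{k>=0} (-1)^k t^(2k+1) / (2k+1)!, so substituting t = 2x, only odd powers of x are nonzero, with coefficient of x^(2k+1) equal to (-1)^k 2^(2k+1) / (2k+1)!.
Write 13 = 2*6 + 1, giving the coefficient (-1)^6 * 2^13 / 13! = 8192/6227020800 = 8/6081075.

8/6081075


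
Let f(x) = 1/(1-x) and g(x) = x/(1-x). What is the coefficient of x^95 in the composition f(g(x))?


First simplify the composition: f(g(x)) = 1/(1 - x/(1-x)) = (1-x)/((1-x) - x) = (1-x)/(1-2x).
Now extract the coefficient. Write (1-x)/(1-2x) = 1/(1-2x) - x/(1-2x).
The coefficient of x^n in 1/(1-2x) is 2^n, and in x/(1-2x) is 2^(n-1) (for n >= 1).
So the coefficient of x^95 is 2^95 - 2^94 = 39614081257132168796771975168 - 19807040628566084398385987584 = 19807040628566084398385987584.

19807040628566084398385987584


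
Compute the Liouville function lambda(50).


The Liouville function is lambda(k) = (-1)^Omega(k), where Omega(k) counts the prime factors of k with multiplicity.
Factoring: 50 = 2 * 5 * 5, so Omega(50) = 3.
lambda(50) = (-1)^3 = -1.

-1


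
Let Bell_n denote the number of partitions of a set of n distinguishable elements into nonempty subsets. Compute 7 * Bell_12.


Bell_12 can be computed from the Bell triangle or from Dobinski's identity Bell_n = (1/e) * sum_{k>=0} k^n / k!.
Computing Bell_12 = 4213597.
Then 7 * 4213597 = 29495179.

29495179


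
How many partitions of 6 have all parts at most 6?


Using the generating function (1-x)^(-1)(1-x^2)^(-1)...(1-x^6)^(-1),
the coefficient of x^6 counts these restricted partitions.
Result = 11

11


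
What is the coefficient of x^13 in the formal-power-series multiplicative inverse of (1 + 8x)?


The inverse is 1/(1 + 8x). Apply the geometric identity 1/(1 - y) = sum_{k>=0} y^k with y = -8x:
1/(1 + 8x) = sum_{k>=0} (-8)^k x^k.
So the coefficient of x^13 is (-8)^13 = -549755813888.

-549755813888


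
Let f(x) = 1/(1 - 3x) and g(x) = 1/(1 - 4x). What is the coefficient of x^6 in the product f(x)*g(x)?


The coefficient of x^n in f*g is the Cauchy product: sum_{k=0}^{n} a^k * b^(n-k).
With a=3, b=4, n=6:
sum_{k=0}^{6} 3^k * 4^(6-k)
= 14197

14197


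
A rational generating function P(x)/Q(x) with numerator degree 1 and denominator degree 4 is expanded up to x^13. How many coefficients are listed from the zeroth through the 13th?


Expanding up to x^13 gives the coefficients for x^0, x^1, ..., x^13.
That is 13 + 1 = 14 coefficients in total.

14


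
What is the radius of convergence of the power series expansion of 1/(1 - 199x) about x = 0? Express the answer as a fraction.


Expanding 1/(1 - 199x) = sum_{k>=0} 199^k x^k, the series converges when |199x| < 1, i.e., |x| < 1/199.
So the radius of convergence is 1/199 = 1/199.

1/199


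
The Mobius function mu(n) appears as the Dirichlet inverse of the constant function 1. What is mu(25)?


25 has a squared prime factor, so mu(25) = 0.
Factorization reveals a repeated prime.

0


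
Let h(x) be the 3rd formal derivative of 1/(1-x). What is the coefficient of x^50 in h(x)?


Differentiating 3 times: d^3/dx^3 [1/(1-x)] = 3!/(1-x)^4.
The expansion 1/(1-x)^4 = sum_{k>=0} C(k+3, 3) x^k, so the coefficient of x^n in 3!/(1-x)^4 is 3! * C(n+3, 3).
For n = 50: 6 * C(53, 3) = 6 * 23426 = 140556

140556


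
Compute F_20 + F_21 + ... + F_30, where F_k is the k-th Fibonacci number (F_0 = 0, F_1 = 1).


Use the identity sum_{k=0}^{N} F_k = F_{N+2} - 1 (which follows from F_{k+2} - F_{k+1} = F_k). Then
sum_{k=20}^{30} F_k = (F_{32} - 1) - (F_{21} - 1) = F_{32} - F_{21}.
Computing: F_{32} = 2178309, F_{21} = 10946, so
Sum = 2178309 - 10946 = 2167363.

2167363


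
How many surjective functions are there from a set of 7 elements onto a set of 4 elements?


By inclusion-exclusion on which target elements are missed, the number of surjections from an n-set onto a k-set is
surj(n, k) = sum_{j=0}^{k} (-1)^j C(k, j) (k - j)^n.
Equivalently surj(n, k) = k! * S(n, k), where S(n, k) is the Stirling number of the second kind.
For n = 7, k = 4:
S(7, 4) = 350, so
surj = 4! * 350 = 24 * 350 = 8400.

8400


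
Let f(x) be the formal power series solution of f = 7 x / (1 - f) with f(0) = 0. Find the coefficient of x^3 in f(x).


Apply Lagrange inversion: f = 7 x * phi(f) with phi(t) = 1/(1 - t), so
[x^n] f = 7^n * (1/n) [t^(n-1)] phi(t)^n = 7^n * (1/n) [t^(n-1)] (1 - t)^(-n) = 7^n * (1/n) C(2n - 2, n - 1) = 7^n * C_{n-1}.
For n = 3: C_2 = C(4, 2) / 3 = 6/3 = 2.
With the 7^3 = 343 factor, the coefficient is 343 * 2 = 686.

686


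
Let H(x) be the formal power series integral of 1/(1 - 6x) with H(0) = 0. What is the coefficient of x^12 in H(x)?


1/(1 - 6x) = sum_{k>=0} 6^k x^k. Integrating termwise with H(0) = 0:
H(x) = sum_{k>=0} 6^k x^(k+1) / (k+1) = sum_{m>=1} 6^(m-1) x^m / m.
For m = 12: 6^11/12 = 362797056/12 = 30233088.

30233088


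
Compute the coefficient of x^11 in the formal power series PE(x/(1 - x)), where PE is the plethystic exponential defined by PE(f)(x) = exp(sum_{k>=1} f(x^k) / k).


For f(x) = x/(1 - x) we have
sum_{k>=1} f(x^k) / k = sum_{k>=1} (1/k) * x^k / (1 - x^k) = sum_{k, m >= 1} x^(k m) / k,
which after exponentiating simplifies to
PE(x/(1 - x)) = prod_{k>=1} 1 / (1 - x^k).
This is the generating function for the partition function p(n), so the coefficient of x^11 is p(11).
Computing p(11) by dynamic programming over parts 1, 2, ..., 11: p(11) = 56.

56


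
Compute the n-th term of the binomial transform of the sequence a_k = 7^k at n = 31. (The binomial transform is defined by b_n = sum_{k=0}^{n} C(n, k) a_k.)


With a_k = 7^k, b_n = sum_{k=0}^{n} C(n, k) 7^k = (1 + 7)^n by the binomial theorem.
For n = 31: (1 + 7)^31 = 8^31 = 9903520314283042199192993792.

9903520314283042199192993792


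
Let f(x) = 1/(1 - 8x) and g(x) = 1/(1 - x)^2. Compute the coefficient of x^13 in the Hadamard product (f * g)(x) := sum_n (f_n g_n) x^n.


f has coefficients f_k = 8^k. For g = 1/(1 - x)^2 the coefficient is g_k = C(k + 1, 1) = k + 1. The Hadamard coefficient is (f * g)_k = 8^k * (k + 1).
For k = 13: 8^13 * 14 = 549755813888 * 14 = 7696581394432.

7696581394432


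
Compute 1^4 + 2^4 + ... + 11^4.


This power sum has a closed form given by Faulhaber's formula
sum_{k=1}^{m} k^p = (1 / (p + 1)) * sum_{j=0}^{p} C(p + 1, j) B_j m^(p + 1 - j),
but for small m direct computation is fastest:
1 + 16 + 81 + 256 + 625 + 1296 + 2401 + 4096 + 6561 + 10000 + 14641 = 39974.

39974


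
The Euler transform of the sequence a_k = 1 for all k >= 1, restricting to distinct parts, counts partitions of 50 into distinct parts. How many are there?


Partitions of 50 into distinct parts can be computed via generating function.
Product (1+x)(1+x^2)(1+x^3)...
The coefficient of x^50 = 3658

3658


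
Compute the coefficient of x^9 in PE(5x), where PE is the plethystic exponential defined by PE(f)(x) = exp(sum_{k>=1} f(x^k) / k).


With f(x) = 5x, the exponent is sum_{k>=1} 5 x^k / k = 5 * (-ln(1 - x)). Exponentiating:
PE(5x) = exp(-5 ln(1 - x)) = 1/(1 - x)^5.
By the negative binomial expansion, [x^n] 1/(1 - x)^5 = C(n + 4, 4).
For n = 9: C(13, 4) = 715.

715


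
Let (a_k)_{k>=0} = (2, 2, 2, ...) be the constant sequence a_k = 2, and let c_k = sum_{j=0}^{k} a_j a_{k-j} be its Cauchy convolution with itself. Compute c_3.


Since a_j = 2 for all j >= 0, the convolution sum becomes
c_k = sum_{j=0}^{k} 2 * 2 = 4 * (k + 1).
Equivalently, the generating function of (a_k) is 2/(1 - x) and its square is 4/(1 - x)^2 = sum_{k>=0} 4(k + 1) x^k.
For k = 3: 4 * 4 = 16.

16


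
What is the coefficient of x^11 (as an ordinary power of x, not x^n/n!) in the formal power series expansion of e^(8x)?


The exponential series is e^y = sum_{k>=0} y^k / k!. Substituting y = 8x gives
e^(8x) = sum_{k>=0} 8^k x^k / k!.
So the coefficient of x^n is a^n/n! with a = 8, n = 11:
8^11 / 11! = 8589934592/39916800 = 33554432/155925

33554432/155925


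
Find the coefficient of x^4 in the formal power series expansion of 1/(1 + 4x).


Write 1/(1 + c x) = 1/(1 - (-c) x) and apply the geometric-series identity
1/(1 - y) = sum_{k>=0} y^k to get 1/(1 + c x) = sum_{k>=0} (-c)^k x^k.
So the coefficient of x^k is (-c)^k = (-1)^k * c^k.
Here c = 4 and k = 4:
(-4)^4 = 1 * 256 = 256

256


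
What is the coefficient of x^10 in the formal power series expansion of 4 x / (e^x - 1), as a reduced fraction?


The exponential generating function for Bernoulli numbers is
x / (e^x - 1) = sum_{k>=0} B_k x^k / k!.
So the coefficient of x^10 in 4 x / (e^x - 1) is 4 B_10 / 10!.
Computing: B_10 = 5/66, 10! = 3628800, giving
4 * 5/66 / 3628800 = 1/11975040.

1/11975040


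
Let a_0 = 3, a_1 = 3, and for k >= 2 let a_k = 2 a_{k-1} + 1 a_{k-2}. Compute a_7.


Iterating the recurrence forward:
a_0 = 3
a_1 = 3
a_2 = 2*3 + 1*3 = 9
a_3 = 2*9 + 1*3 = 21
a_4 = 2*21 + 1*9 = 51
a_5 = 2*51 + 1*21 = 123
a_6 = 2*123 + 1*51 = 297
a_7 = 2*297 + 1*123 = 717
So a_7 = 717.

717


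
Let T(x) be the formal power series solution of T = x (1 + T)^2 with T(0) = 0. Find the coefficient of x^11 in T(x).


Apply the Lagrange inversion formula: if T = x * phi(T) with phi(t) = (1 + t)^2, then [x^n] T = (1/n) [t^(n-1)] phi(t)^n = (1/n) [t^(n-1)] (1 + t)^(2n) = (1/n) C(2n, n-1).
Using the identity C(2n, n-1) = C(2n, n) * n / (n+1), the unscaled factor equals C(2n, n) / (n+1) = C_n, the n-th Catalan number.
For n = 11: C_11 = C(22, 11) / 12 = 705432/12 = 58786 = 58786.

58786


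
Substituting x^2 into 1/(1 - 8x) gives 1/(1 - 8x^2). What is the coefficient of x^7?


Since 1/(1 - 8x^2) only has even powers of x,
the coefficient of x^7 (odd) is 0.

0


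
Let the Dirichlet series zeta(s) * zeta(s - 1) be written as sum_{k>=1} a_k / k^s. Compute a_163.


Convolution gives a_k = sum_{d | k} d * 1 = sum_{d | k} d = sigma(k), the sum of positive divisors of k.
For k = 163, the divisors are 1, 163, so
sigma(163) = 1 + 163 = 164.

164


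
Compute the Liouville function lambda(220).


The Liouville function is lambda(k) = (-1)^Omega(k), where Omega(k) counts the prime factors of k with multiplicity.
Factoring: 220 = 2 * 2 * 5 * 11, so Omega(220) = 4.
lambda(220) = (-1)^4 = 1.

1


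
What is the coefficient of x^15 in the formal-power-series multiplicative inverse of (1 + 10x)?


The inverse is 1/(1 + 10x). Apply the geometric identity 1/(1 - y) = sum_{k>=0} y^k with y = -10x:
1/(1 + 10x) = sum_{k>=0} (-10)^k x^k.
So the coefficient of x^15 is (-10)^15 = -1000000000000000.

-1000000000000000


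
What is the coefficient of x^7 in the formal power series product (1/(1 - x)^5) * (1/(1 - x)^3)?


Combine the factors: (1/(1 - x)^5) * (1/(1 - x)^3) = 1/(1 - x)^8.
Then use 1/(1 - x)^r = sum_{k>=0} C(k + r - 1, r - 1) x^k with r = 8 and k = 7:
C(14, 7) = 3432.

3432


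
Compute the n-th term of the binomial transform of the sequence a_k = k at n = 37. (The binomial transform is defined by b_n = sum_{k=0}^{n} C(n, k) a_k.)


With a_k = k, b_n = sum_{k=0}^{n} C(n, k) k. Using k * C(n, k) = n * C(n-1, k-1) gives b_n = n * sum_{k>=1} C(n-1, k-1) = n * 2^(n-1).
For n = 37: 37 * 2^36 = 37 * 68719476736 = 2542620639232.

2542620639232


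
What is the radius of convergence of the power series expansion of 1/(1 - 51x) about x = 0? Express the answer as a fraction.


Expanding 1/(1 - 51x) = sum_{k>=0} 51^k x^k, the series converges when |51x| < 1, i.e., |x| < 1/51.
So the radius of convergence is 1/51 = 1/51.

1/51


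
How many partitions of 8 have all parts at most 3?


Using the generating function (1-x)^(-1)(1-x^2)^(-1)(1-x^3)^(-1),
the coefficient of x^8 counts these restricted partitions.
Result = 10

10


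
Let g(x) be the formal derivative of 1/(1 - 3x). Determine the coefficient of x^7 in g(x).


Differentiate termwise: d/dx sum_{k>=0} 3^k x^k = sum_{k>=1} k 3^k x^(k-1) = sum_{j>=0} (j+1) 3^(j+1) x^j.
Equivalently, d/dx [1/(1 - 3x)] = 3/(1 - 3x)^2.
For j = 7: 8 * 3^8 = 8 * 6561 = 52488.

52488


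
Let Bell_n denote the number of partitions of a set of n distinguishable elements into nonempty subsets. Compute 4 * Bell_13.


Bell_13 can be computed from the Bell triangle or from Dobinski's identity Bell_n = (1/e) * sum_{k>=0} k^n / k!.
Computing Bell_13 = 27644437.
Then 4 * 27644437 = 110577748.

110577748


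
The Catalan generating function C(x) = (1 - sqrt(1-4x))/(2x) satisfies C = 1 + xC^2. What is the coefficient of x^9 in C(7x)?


Substituting x -> 7x scales the n-th coefficient by 7^n, so [x^9] C(7x) = 7^9 * C_9.
C_9 = C(2*9, 9)/(10) = 48620/10 = 4862.
So 7^9 * 4862 = 40353607 * 4862 = 196199237234.

196199237234


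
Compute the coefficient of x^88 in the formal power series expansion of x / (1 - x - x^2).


Let f(x) = sum_{k>=0} a_k x^k. Multiplying f(x) * (1 - x - x^2) = x and matching coefficients gives a_0 = 0, a_1 = 1, and a_k = a_{k-1} + a_{k-2} for k >= 2. These are the Fibonacci numbers F_k.
Iterating from F_0 = 0, F_1 = 1:
F_0=0, F_1=1, F_2=1, F_3=2, F_4=3, F_5=5, F_6=8, F_7=13, F_8=21, F_9=34, ...
F_88 = 1100087778366101931.

1100087778366101931


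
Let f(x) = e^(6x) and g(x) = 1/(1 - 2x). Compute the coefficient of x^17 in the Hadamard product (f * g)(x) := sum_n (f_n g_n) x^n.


Expanding: f_k = 6^k/k! (from e^(6x)) and g_k = 2^k (from 1/(1 - 2x)). So the Hadamard coefficient (f * g)_k = 6^k 2^k / k! = (12)^k / k!.
For k = 17: 12^17/17! = 2218611106740436992/355687428096000 = 92876046336/14889875.

92876046336/14889875


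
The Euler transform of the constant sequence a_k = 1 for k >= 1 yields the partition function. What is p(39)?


The Euler transform converts the sequence a_k = 1 into the number of integer partitions.
Using the recurrence or dynamic programming:
p(39) = 31185

31185


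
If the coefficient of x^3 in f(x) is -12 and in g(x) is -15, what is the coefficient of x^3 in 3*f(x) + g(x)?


Scalar multiplication scales coefficients: 3 * -12 = -36.
Then add the g coefficient: -36 + -15
= -51

-51


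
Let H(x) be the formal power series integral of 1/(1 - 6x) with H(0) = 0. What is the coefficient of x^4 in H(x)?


1/(1 - 6x) = sum_{k>=0} 6^k x^k. Integrating termwise with H(0) = 0:
H(x) = sum_{k>=0} 6^k x^(k+1) / (k+1) = sum_{m>=1} 6^(m-1) x^m / m.
For m = 4: 6^3/4 = 216/4 = 54.

54


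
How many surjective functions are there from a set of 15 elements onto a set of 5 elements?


By inclusion-exclusion on which target elements are missed, the number of surjections from an n-set onto a k-set is
surj(n, k) = sum_{j=0}^{k} (-1)^j C(k, j) (k - j)^n.
Equivalently surj(n, k) = k! * S(n, k), where S(n, k) is the Stirling number of the second kind.
For n = 15, k = 5:
S(15, 5) = 210766920, so
surj = 5! * 210766920 = 120 * 210766920 = 25292030400.

25292030400


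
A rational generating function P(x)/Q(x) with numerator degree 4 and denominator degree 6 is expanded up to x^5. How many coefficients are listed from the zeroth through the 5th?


Expanding up to x^5 gives the coefficients for x^0, x^1, ..., x^5.
That is 5 + 1 = 6 coefficients in total.

6


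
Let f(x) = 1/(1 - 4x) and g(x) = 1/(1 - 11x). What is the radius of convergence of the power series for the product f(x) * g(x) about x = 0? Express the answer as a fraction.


The radius of 1/(1 - 4x) is 1/4 (nearest singularity at x = 1/4), and the radius of 1/(1 - 11x) is 1/11.
The product f(x)*g(x) = 1/((1 - 4x)(1 - 11x)) has singularities at both 1/4 and 1/11, so its radius of convergence is the distance to the nearest one:
min(1/4, 1/11) = 1/11.

1/11


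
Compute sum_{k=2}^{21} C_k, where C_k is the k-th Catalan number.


C_2 through C_21: 2, 5, 14, 42, 132, 429, 1430, 4862, 16796, 58786, 208012, 742900, 2674440, 9694845, 35357670, 129644790, 477638700, 1767263190, 6564120420, 24466267020
Sum = 2 + 5 + 14 + 42 + 132 + 429 + 1430 + 4862 + 16796 + 58786 + 208012 + 742900 + 2674440 + 9694845 + 35357670 + 129644790 + 477638700 + 1767263190 + 6564120420 + 24466267020
= 33453694485

33453694485


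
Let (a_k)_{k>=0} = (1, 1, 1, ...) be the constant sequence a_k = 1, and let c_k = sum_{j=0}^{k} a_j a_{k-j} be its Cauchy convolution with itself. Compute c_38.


Since a_j = 1 for all j >= 0, the convolution sum becomes
c_k = sum_{j=0}^{k} 1 * 1 = 1 * (k + 1).
Equivalently, the generating function of (a_k) is 1/(1 - x) and its square is 1/(1 - x)^2 = sum_{k>=0} 1(k + 1) x^k.
For k = 38: 1 * 39 = 39.

39


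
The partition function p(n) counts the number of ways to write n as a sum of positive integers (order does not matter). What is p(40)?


Using the generating function prod_{k>=1} 1/(1-x^k), we compute p(40).
By dynamic programming over parts 1 through 40:
p(40) = 37338

37338


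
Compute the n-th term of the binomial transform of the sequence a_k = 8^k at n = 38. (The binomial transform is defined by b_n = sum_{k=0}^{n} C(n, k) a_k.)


With a_k = 8^k, b_n = sum_{k=0}^{n} C(n, k) 8^k = (1 + 8)^n by the binomial theorem.
For n = 38: (1 + 8)^38 = 9^38 = 1824800363140073127359051977856583921.

1824800363140073127359051977856583921


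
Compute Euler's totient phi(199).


phi(n) counts integers in [1, n] coprime to n. Using the multiplicative formula phi(n) = n * prod_{p | n} (1 - 1/p):
199 = 199, so
phi(199) = 199 * (1 - 1/199) = 198.

198


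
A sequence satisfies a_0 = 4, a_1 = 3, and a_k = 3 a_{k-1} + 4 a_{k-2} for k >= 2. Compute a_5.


The characteristic equation is t^2 - 3 t - 4 = 0, with roots r_1 = 4 and r_2 = -1 (so c_1 = r_1 + r_2, c_2 = -r_1 r_2 as required).
One can use the closed form a_n = A r_1^n + B r_2^n, but direct iteration is more reliable:
a_0 = 4, a_1 = 3, a_2 = 25, a_3 = 87, a_4 = 361, a_5 = 1431.
So a_5 = 1431.

1431
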